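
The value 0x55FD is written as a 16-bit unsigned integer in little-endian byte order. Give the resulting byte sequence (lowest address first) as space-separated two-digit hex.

FD 55

Split into bytes (most-significant first): 55 FD.
In little-endian order the low byte comes first in memory.
So at ascending addresses the bytes are FD 55.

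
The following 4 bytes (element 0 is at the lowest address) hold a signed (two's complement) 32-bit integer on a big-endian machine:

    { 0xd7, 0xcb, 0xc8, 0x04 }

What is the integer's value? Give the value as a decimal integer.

-674510844

Big-endian stores the most-significant byte at the lowest address.
The bytes are already most-significant first: 0xD7CBC804.
Top bit is set, so as a signed 32-bit value this is 0xD7CBC804 − 2^32 = -674510844.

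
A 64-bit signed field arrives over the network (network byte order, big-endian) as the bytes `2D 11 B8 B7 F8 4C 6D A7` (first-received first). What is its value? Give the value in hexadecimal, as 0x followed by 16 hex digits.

0x2D11B8B7F84C6DA7

Big-endian stores the most-significant byte at the lowest address.
The bytes are already most-significant first: 0x2D11B8B7F84C6DA7.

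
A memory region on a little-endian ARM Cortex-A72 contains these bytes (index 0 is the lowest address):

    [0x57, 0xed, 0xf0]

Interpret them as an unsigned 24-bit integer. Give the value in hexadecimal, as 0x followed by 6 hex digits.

0xF0ED57

Little-endian stores the least-significant byte at the lowest address.
Reassemble most-significant byte first: F0 ED 57 → 0xF0ED57.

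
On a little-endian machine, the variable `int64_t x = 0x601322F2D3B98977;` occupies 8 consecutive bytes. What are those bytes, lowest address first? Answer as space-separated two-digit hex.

77 89 B9 D3 F2 22 13 60

Split into bytes (most-significant first): 60 13 22 F2 D3 B9 89 77.
Little-endian stores the least-significant byte at the lowest address.
So at ascending addresses the bytes are 77 89 B9 D3 F2 22 13 60.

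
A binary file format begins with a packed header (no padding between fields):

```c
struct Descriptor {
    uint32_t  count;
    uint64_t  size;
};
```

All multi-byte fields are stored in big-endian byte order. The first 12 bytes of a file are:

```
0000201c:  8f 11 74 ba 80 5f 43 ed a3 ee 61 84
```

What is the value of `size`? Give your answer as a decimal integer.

9250186847578907012

`size` follows `count` (4 bytes), so it starts at byte offset 4 and occupies 8 bytes.
Bytes at offsets 4..11: 80 5F 43 ED A3 EE 61 84.
Big-endian: lowest address holds the most-significant byte.
The bytes are already most-significant first: 0x805F43EDA3EE6184.
0x805F43EDA3EE6184 = 9250186847578907012.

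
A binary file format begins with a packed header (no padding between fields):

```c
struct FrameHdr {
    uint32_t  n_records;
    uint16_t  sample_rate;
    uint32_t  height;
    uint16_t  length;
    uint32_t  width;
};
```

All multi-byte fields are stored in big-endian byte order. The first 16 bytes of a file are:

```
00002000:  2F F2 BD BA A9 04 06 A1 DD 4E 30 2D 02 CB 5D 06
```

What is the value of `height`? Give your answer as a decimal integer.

111271246

`height` follows `n_records` (4 B), `sample_rate` (2 B), so it starts at offset 4 + 2 = 6 and occupies 4 bytes.
Bytes at offsets 6..9: 06 A1 DD 4E.
Big-endian: lowest address holds the most-significant byte.
The bytes are already most-significant first: 0x06A1DD4E.
0x06A1DD4E = 111271246.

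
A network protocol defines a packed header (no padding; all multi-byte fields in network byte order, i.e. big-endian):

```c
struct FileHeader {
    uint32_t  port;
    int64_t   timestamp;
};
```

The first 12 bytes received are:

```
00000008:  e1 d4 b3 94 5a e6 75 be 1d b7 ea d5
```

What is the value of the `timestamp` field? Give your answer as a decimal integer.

6550052167459793621

`timestamp` follows `port` (4 bytes), so it starts at byte offset 4 and occupies 8 bytes.
Bytes at offsets 4..11: 5A E6 75 BE 1D B7 EA D5.
In big-endian order the high byte comes first in memory.
The bytes are already most-significant first: 0x5AE675BE1DB7EAD5.
0x5AE675BE1DB7EAD5 = 6550052167459793621.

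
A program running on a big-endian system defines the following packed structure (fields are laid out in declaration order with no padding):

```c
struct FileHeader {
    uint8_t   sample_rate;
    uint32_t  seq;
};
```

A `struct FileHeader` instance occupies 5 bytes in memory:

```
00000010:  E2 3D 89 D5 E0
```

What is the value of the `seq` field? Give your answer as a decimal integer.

`seq` follows `sample_rate` (1 byte), so it starts at byte offset 1 and occupies 4 bytes.
Bytes at offsets 1..4: 3D 89 D5 E0.
Big-endian: lowest address holds the most-significant byte.
The bytes are already most-significant first: 0x3D89D5E0.
0x3D89D5E0 = 1032443360.

1032443360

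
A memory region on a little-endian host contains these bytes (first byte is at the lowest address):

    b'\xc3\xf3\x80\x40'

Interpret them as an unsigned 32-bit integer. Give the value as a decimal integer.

1082192835

Little-endian: lowest address holds the least-significant byte.
Reassemble most-significant byte first: 40 80 F3 C3 → 0x4080F3C3.
0x4080F3C3 = 1082192835.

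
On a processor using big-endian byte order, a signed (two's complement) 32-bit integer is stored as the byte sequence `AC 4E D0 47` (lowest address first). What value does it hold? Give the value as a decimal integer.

-1404121017

Big-endian stores the most-significant byte at the lowest address.
The bytes are already most-significant first: 0xAC4ED047.
Top bit is set, so as a signed 32-bit value this is 0xAC4ED047 − 2^32 = -1404121017.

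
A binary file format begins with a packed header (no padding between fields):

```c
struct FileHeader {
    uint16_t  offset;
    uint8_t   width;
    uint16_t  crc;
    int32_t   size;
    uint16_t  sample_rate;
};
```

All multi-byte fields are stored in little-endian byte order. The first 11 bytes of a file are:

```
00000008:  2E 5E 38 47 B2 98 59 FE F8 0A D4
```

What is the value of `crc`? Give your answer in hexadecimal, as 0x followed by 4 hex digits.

`crc` follows `offset` (2 B), `width` (1 B), so it starts at offset 2 + 1 = 3 and occupies 2 bytes.
Bytes at offsets 3..4: 47 B2.
Little-endian: lowest address holds the least-significant byte.
Reassemble most-significant byte first: B2 47 → 0xB247.

0xB247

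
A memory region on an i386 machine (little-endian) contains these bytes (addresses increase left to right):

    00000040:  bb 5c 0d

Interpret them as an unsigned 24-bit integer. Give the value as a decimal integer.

875707

Little-endian: lowest address holds the least-significant byte.
Reassemble most-significant byte first: 0D 5C BB → 0x0D5CBB.
0x0D5CBB = 875707.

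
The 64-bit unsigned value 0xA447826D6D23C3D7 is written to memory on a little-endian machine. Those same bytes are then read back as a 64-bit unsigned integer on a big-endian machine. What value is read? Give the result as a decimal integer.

15547309291508746148

Stored little-endian, the bytes at ascending addresses are D7 C3 23 6D 6D 82 47 A4.
Read back as big-endian, the last byte is least significant, giving 0xD7C3236D6D8247A4.
0xD7C3236D6D8247A4 = 15547309291508746148.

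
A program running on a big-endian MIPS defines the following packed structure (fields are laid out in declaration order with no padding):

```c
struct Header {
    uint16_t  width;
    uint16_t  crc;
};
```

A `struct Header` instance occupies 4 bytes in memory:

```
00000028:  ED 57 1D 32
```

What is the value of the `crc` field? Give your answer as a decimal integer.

7474

`crc` follows `width` (2 bytes), so it starts at byte offset 2 and occupies 2 bytes.
Bytes at offsets 2..3: 1D 32.
Big-endian: lowest address holds the most-significant byte.
The bytes are already most-significant first: 0x1D32.
0x1D32 = 7474.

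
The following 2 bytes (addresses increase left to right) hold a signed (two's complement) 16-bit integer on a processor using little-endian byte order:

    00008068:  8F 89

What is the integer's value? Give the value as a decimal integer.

-30321

Little-endian stores the least-significant byte at the lowest address.
Reassemble most-significant byte first: 89 8F → 0x898F.
Top bit is set, so as a signed 16-bit value this is 0x898F − 2^16 = -30321.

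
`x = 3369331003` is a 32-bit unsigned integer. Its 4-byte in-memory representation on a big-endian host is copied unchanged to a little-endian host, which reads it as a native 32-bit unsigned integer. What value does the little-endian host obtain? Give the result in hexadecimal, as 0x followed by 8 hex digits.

3369331003 in 32-bit hexadecimal is 0xC8D3E93B.
Stored big-endian, the bytes at ascending addresses are C8 D3 E9 3B.
Read back as little-endian, the first byte is least significant, giving 0x3BE9D3C8.

0x3BE9D3C8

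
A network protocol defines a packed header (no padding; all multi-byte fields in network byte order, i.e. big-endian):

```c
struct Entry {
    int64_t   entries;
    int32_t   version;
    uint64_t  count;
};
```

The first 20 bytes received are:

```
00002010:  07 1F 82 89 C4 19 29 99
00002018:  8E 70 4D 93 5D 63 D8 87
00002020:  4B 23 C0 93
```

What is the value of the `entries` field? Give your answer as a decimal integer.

513272410755639705

`entries` is the first field, at byte offset 0, occupying 8 bytes.
Bytes at offsets 0..7: 07 1F 82 89 C4 19 29 99.
In big-endian order the high byte comes first in memory.
The bytes are already most-significant first: 0x071F8289C4192999.
0x071F8289C4192999 = 513272410755639705.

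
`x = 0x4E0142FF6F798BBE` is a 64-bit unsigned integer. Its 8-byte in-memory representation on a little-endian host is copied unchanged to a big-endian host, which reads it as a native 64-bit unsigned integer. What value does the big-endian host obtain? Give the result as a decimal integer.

Stored little-endian, the bytes at ascending addresses are BE 8B 79 6F FF 42 01 4E.
Read back as big-endian, the last byte is least significant, giving 0xBE8B796FFF42014E.
0xBE8B796FFF42014E = 13730201410899935566.

13730201410899935566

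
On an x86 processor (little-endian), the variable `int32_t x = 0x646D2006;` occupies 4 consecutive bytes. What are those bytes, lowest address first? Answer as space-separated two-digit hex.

06 20 6D 64

Split into bytes (most-significant first): 64 6D 20 06.
In little-endian order the low byte comes first in memory.
So at ascending addresses the bytes are 06 20 6D 64.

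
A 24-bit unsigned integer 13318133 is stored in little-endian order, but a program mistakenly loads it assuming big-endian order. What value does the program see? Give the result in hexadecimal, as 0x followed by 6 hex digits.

0xF537CB

13318133 in 24-bit hexadecimal is 0xCB37F5.
Stored little-endian, the bytes at ascending addresses are F5 37 CB.
Read back as big-endian, the last byte is least significant, giving 0xF537CB.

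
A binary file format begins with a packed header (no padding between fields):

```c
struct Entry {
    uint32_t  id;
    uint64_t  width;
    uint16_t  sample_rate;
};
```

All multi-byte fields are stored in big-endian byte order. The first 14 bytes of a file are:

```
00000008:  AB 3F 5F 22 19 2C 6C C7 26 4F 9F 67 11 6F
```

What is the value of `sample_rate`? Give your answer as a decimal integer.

4463

`sample_rate` follows `id` (4 B), `width` (8 B), so it starts at offset 4 + 8 = 12 and occupies 2 bytes.
Bytes at offsets 12..13: 11 6F.
Big-endian: lowest address holds the most-significant byte.
The bytes are already most-significant first: 0x116F.
0x116F = 4463.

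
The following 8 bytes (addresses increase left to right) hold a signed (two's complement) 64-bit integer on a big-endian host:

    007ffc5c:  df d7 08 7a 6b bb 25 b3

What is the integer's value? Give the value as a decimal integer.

Big-endian stores the most-significant byte at the lowest address.
The bytes are already most-significant first: 0xDFD7087A6BBB25B3.
Top bit is set, so as a signed 64-bit value this is 0xDFD7087A6BBB25B3 − 2^64 = -2317374161372371533.

-2317374161372371533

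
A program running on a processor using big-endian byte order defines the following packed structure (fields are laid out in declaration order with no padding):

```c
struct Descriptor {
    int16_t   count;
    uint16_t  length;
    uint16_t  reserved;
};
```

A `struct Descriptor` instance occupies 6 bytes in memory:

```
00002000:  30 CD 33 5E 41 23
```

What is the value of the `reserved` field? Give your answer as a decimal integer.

16675

`reserved` follows `count` (2 B), `length` (2 B), so it starts at offset 2 + 2 = 4 and occupies 2 bytes.
Bytes at offsets 4..5: 41 23.
Big-endian: lowest address holds the most-significant byte.
The bytes are already most-significant first: 0x4123.
0x4123 = 16675.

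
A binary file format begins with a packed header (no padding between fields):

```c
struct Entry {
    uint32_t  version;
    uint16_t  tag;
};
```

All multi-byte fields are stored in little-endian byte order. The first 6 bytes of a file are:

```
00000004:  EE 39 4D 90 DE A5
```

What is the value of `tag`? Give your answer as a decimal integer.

42462

`tag` follows `version` (4 bytes), so it starts at byte offset 4 and occupies 2 bytes.
Bytes at offsets 4..5: DE A5.
In little-endian order the low byte comes first in memory.
Reassemble most-significant byte first: A5 DE → 0xA5DE.
0xA5DE = 42462.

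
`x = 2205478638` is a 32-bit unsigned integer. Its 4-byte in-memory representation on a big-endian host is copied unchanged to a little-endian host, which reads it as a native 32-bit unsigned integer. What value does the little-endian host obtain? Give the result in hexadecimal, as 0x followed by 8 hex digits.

2205478638 in 32-bit hexadecimal is 0x8374EEEE.
Stored big-endian, the bytes at ascending addresses are 83 74 EE EE.
Read back as little-endian, the first byte is least significant, giving 0xEEEE7483.

0xEEEE7483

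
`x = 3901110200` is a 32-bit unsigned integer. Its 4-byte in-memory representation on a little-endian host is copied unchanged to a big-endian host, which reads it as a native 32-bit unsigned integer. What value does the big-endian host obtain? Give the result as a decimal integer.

3901110200 in 32-bit hexadecimal is 0xE88637B8.
Stored little-endian, the bytes at ascending addresses are B8 37 86 E8.
Read back as big-endian, the last byte is least significant, giving 0xB83786E8.
0xB83786E8 = 3090646760.

3090646760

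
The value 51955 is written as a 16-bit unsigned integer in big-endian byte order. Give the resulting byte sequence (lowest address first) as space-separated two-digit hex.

CA F3

51955 in hexadecimal, padded to 16 bits, is 0xCAF3.
Split into bytes (most-significant first): CA F3.
Big-endian: lowest address holds the most-significant byte.
So the memory order matches the most-significant-first order: CA F3.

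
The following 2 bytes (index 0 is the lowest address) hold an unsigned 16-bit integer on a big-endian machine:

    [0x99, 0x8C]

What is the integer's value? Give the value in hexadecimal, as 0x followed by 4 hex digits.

0x998C

In big-endian order the high byte comes first in memory.
The bytes are already most-significant first: 0x998C.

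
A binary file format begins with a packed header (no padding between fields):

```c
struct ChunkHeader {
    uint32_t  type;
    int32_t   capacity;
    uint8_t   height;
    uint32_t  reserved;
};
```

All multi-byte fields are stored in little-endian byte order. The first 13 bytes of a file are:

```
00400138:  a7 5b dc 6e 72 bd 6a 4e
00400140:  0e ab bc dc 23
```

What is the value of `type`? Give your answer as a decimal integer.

`type` is the first field, at byte offset 0, occupying 4 bytes.
Bytes at offsets 0..3: A7 5B DC 6E.
Little-endian: lowest address holds the least-significant byte.
Reassemble most-significant byte first: 6E DC 5B A7 → 0x6EDC5BA7.
0x6EDC5BA7 = 1859935143.

1859935143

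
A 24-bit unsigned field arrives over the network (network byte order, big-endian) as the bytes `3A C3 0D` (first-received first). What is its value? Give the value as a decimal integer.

In big-endian order the high byte comes first in memory.
The bytes are already most-significant first: 0x3AC30D.
0x3AC30D = 3851021.

3851021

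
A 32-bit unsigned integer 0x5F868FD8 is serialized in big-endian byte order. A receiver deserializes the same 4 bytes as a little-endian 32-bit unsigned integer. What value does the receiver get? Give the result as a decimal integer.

3633284703

Stored big-endian, the bytes at ascending addresses are 5F 86 8F D8.
Read back as little-endian, the first byte is least significant, giving 0xD88F865F.
0xD88F865F = 3633284703.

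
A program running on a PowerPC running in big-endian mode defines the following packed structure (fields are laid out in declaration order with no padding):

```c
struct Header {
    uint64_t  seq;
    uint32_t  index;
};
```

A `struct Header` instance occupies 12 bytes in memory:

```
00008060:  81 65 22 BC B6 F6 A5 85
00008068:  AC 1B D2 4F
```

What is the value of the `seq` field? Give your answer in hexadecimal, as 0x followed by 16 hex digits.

`seq` is the first field, at byte offset 0, occupying 8 bytes.
Bytes at offsets 0..7: 81 65 22 BC B6 F6 A5 85.
In big-endian order the high byte comes first in memory.
The bytes are already most-significant first: 0x816522BCB6F6A585.

0x816522BCB6F6A585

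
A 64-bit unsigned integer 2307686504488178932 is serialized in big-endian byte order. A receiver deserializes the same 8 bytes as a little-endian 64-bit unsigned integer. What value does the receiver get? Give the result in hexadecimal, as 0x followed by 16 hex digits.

0xF414FB30A68C0620

2307686504488178932 in 64-bit hexadecimal is 0x20068CA630FB14F4.
Stored big-endian, the bytes at ascending addresses are 20 06 8C A6 30 FB 14 F4.
Read back as little-endian, the first byte is least significant, giving 0xF414FB30A68C0620.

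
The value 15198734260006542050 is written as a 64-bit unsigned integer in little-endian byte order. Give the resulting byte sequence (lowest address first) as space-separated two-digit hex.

E2 DA 3F 7B 48 C0 EC D2

15198734260006542050 in hexadecimal, padded to 64 bits, is 0xD2ECC0487B3FDAE2.
Split into bytes (most-significant first): D2 EC C0 48 7B 3F DA E2.
In little-endian order the low byte comes first in memory.
So at ascending addresses the bytes are E2 DA 3F 7B 48 C0 EC D2.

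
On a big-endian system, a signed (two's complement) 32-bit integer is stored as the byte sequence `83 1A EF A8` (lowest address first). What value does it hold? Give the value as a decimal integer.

-2095386712

In big-endian order the high byte comes first in memory.
The bytes are already most-significant first: 0x831AEFA8.
Top bit is set, so as a signed 32-bit value this is 0x831AEFA8 − 2^32 = -2095386712.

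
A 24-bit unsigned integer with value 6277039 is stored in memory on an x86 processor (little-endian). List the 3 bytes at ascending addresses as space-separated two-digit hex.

6277039 in hexadecimal, padded to 24 bits, is 0x5FC7AF.
Split into bytes (most-significant first): 5F C7 AF.
Little-endian: lowest address holds the least-significant byte.
So at ascending addresses the bytes are AF C7 5F.

AF C7 5F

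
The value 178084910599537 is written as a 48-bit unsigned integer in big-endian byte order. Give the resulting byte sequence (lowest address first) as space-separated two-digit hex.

178084910599537 in hexadecimal, padded to 48 bits, is 0xA1F79FD60D71.
Split into bytes (most-significant first): A1 F7 9F D6 0D 71.
Big-endian stores the most-significant byte at the lowest address.
So the memory order matches the most-significant-first order: A1 F7 9F D6 0D 71.

A1 F7 9F D6 0D 71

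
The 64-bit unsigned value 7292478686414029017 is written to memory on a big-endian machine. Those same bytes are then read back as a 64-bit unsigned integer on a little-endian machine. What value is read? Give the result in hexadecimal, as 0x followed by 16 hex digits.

7292478686414029017 in 64-bit hexadecimal is 0x653416BA63D0C0D9.
Stored big-endian, the bytes at ascending addresses are 65 34 16 BA 63 D0 C0 D9.
Read back as little-endian, the first byte is least significant, giving 0xD9C0D063BA163465.

0xD9C0D063BA163465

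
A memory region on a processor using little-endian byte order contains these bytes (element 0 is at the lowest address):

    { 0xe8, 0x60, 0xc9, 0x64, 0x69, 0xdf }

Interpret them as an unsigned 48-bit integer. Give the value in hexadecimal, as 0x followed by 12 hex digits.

0xDF6964C960E8

In little-endian order the low byte comes first in memory.
Reassemble most-significant byte first: DF 69 64 C9 60 E8 → 0xDF6964C960E8.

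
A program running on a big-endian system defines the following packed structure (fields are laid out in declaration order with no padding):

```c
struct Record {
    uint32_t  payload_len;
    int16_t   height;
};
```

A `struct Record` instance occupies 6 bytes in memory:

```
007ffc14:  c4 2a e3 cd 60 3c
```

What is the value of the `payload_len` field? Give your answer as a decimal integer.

3291145165

`payload_len` is the first field, at byte offset 0, occupying 4 bytes.
Bytes at offsets 0..3: C4 2A E3 CD.
Big-endian stores the most-significant byte at the lowest address.
The bytes are already most-significant first: 0xC42AE3CD.
0xC42AE3CD = 3291145165.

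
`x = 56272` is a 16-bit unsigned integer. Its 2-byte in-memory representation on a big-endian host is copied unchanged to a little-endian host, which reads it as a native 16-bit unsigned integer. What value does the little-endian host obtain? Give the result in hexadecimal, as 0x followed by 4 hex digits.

0xD0DB

56272 in 16-bit hexadecimal is 0xDBD0.
Stored big-endian, the bytes at ascending addresses are DB D0.
Read back as little-endian, the first byte is least significant, giving 0xD0DB.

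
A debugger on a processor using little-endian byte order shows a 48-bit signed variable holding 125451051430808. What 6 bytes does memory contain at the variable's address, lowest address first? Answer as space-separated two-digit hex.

125451051430808 in hexadecimal, padded to 48 bits, is 0x7218D95B7398.
Split into bytes (most-significant first): 72 18 D9 5B 73 98.
In little-endian order the low byte comes first in memory.
So at ascending addresses the bytes are 98 73 5B D9 18 72.

98 73 5B D9 18 72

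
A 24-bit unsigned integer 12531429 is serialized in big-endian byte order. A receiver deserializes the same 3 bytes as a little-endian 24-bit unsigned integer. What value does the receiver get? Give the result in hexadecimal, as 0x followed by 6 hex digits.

0xE536BF

12531429 in 24-bit hexadecimal is 0xBF36E5.
Stored big-endian, the bytes at ascending addresses are BF 36 E5.
Read back as little-endian, the first byte is least significant, giving 0xE536BF.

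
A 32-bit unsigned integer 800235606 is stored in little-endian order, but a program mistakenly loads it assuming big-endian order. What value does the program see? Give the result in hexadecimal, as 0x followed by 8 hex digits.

800235606 in 32-bit hexadecimal is 0x2FB2A056.
Stored little-endian, the bytes at ascending addresses are 56 A0 B2 2F.
Read back as big-endian, the last byte is least significant, giving 0x56A0B22F.

0x56A0B22F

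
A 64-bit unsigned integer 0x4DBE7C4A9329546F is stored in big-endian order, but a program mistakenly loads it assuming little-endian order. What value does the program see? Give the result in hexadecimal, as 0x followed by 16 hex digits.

0x6F5429934A7CBE4D

Stored big-endian, the bytes at ascending addresses are 4D BE 7C 4A 93 29 54 6F.
Read back as little-endian, the first byte is least significant, giving 0x6F5429934A7CBE4D.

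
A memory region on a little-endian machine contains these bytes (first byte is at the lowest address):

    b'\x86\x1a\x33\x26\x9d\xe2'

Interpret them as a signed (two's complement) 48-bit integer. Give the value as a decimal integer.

-32310398084474

Little-endian stores the least-significant byte at the lowest address.
Reassemble most-significant byte first: E2 9D 26 33 1A 86 → 0xE29D26331A86.
Top bit is set, so as a signed 48-bit value this is 0xE29D26331A86 − 2^48 = -32310398084474.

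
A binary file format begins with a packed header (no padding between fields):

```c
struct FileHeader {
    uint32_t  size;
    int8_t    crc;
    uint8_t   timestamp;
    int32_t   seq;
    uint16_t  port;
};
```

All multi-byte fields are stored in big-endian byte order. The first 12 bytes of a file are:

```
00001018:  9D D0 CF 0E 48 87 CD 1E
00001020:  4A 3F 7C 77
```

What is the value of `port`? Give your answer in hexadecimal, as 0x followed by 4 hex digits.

`port` follows `size` (4 B), `crc` (1 B), `timestamp` (1 B), `seq` (4 B), so it starts at offset 4 + 1 + 1 + 4 = 10 and occupies 2 bytes.
Bytes at offsets 10..11: 7C 77.
Big-endian stores the most-significant byte at the lowest address.
The bytes are already most-significant first: 0x7C77.

0x7C77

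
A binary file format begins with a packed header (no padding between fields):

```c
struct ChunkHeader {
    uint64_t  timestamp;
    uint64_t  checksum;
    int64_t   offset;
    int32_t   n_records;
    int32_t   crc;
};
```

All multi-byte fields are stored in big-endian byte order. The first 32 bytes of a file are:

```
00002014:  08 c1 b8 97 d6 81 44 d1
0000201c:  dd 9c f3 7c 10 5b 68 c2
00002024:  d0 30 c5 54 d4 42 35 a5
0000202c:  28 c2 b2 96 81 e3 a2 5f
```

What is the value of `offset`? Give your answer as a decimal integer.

-3445036746809395803

`offset` follows `timestamp` (8 B), `checksum` (8 B), so it starts at offset 8 + 8 = 16 and occupies 8 bytes.
Bytes at offsets 16..23: D0 30 C5 54 D4 42 35 A5.
In big-endian order the high byte comes first in memory.
The bytes are already most-significant first: 0xD030C554D44235A5.
Top bit is set, so as a signed 64-bit value this is 0xD030C554D44235A5 − 2^64 = -3445036746809395803.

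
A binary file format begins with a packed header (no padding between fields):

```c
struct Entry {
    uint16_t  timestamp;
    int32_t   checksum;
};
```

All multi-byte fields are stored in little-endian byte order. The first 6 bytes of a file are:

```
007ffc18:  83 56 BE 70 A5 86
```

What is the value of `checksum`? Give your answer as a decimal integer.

`checksum` follows `timestamp` (2 bytes), so it starts at byte offset 2 and occupies 4 bytes.
Bytes at offsets 2..5: BE 70 A5 86.
Little-endian stores the least-significant byte at the lowest address.
Reassemble most-significant byte first: 86 A5 70 BE → 0x86A570BE.
Top bit is set, so as a signed 32-bit value this is 0x86A570BE − 2^32 = -2035978050.

-2035978050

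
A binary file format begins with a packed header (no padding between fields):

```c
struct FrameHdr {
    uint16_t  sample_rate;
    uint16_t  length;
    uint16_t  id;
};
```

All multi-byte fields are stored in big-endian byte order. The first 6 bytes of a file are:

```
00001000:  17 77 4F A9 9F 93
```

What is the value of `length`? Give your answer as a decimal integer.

`length` follows `sample_rate` (2 bytes), so it starts at byte offset 2 and occupies 2 bytes.
Bytes at offsets 2..3: 4F A9.
Big-endian stores the most-significant byte at the lowest address.
The bytes are already most-significant first: 0x4FA9.
0x4FA9 = 20393.

20393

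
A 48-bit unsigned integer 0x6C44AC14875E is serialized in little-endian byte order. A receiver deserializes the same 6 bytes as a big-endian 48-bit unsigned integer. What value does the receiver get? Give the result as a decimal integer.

Stored little-endian, the bytes at ascending addresses are 5E 87 14 AC 44 6C.
Read back as big-endian, the last byte is least significant, giving 0x5E8714AC446C.
0x5E8714AC446C = 103934260429932.

103934260429932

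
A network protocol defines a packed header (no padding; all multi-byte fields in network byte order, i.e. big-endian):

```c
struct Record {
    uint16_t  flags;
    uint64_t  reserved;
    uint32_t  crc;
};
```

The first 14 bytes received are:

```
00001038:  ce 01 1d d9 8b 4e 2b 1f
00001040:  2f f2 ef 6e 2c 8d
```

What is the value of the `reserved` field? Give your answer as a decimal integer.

2150903464893296626

`reserved` follows `flags` (2 bytes), so it starts at byte offset 2 and occupies 8 bytes.
Bytes at offsets 2..9: 1D D9 8B 4E 2B 1F 2F F2.
Big-endian stores the most-significant byte at the lowest address.
The bytes are already most-significant first: 0x1DD98B4E2B1F2FF2.
0x1DD98B4E2B1F2FF2 = 2150903464893296626.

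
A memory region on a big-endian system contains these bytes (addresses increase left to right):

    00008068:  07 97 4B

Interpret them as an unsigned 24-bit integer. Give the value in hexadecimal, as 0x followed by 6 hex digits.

0x07974B

In big-endian order the high byte comes first in memory.
The bytes are already most-significant first: 0x07974B.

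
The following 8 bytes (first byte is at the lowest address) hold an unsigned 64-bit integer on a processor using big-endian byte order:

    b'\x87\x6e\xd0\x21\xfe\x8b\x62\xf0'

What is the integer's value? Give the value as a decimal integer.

Big-endian: lowest address holds the most-significant byte.
The bytes are already most-significant first: 0x876ED021FE8B62F0.
0x876ED021FE8B62F0 = 9758966286981489392.

9758966286981489392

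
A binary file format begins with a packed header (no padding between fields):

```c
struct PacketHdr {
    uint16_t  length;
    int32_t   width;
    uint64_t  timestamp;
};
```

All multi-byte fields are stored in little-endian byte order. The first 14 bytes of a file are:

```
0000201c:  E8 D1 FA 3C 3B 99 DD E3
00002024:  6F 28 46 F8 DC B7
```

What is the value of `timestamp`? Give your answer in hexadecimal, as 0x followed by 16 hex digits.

0xB7DCF846286FE3DD

`timestamp` follows `length` (2 B), `width` (4 B), so it starts at offset 2 + 4 = 6 and occupies 8 bytes.
Bytes at offsets 6..13: DD E3 6F 28 46 F8 DC B7.
Little-endian stores the least-significant byte at the lowest address.
Reassemble most-significant byte first: B7 DC F8 46 28 6F E3 DD → 0xB7DCF846286FE3DD.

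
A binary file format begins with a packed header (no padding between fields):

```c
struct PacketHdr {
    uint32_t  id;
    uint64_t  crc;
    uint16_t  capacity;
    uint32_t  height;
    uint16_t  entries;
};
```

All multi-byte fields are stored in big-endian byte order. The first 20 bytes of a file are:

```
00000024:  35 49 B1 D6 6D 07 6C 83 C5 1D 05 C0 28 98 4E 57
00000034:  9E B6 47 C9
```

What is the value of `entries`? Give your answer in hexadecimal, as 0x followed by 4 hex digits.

0x47C9

`entries` follows `id` (4 B), `crc` (8 B), `capacity` (2 B), `height` (4 B), so it starts at offset 4 + 8 + 2 + 4 = 18 and occupies 2 bytes.
Bytes at offsets 18..19: 47 C9.
Big-endian stores the most-significant byte at the lowest address.
The bytes are already most-significant first: 0x47C9.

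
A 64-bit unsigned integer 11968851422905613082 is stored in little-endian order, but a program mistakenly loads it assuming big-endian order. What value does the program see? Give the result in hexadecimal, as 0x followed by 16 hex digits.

11968851422905613082 in 64-bit hexadecimal is 0xA619E6F497B7BB1A.
Stored little-endian, the bytes at ascending addresses are 1A BB B7 97 F4 E6 19 A6.
Read back as big-endian, the last byte is least significant, giving 0x1ABBB797F4E619A6.

0x1ABBB797F4E619A6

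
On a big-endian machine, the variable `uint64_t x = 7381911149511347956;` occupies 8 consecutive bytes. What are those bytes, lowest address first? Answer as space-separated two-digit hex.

7381911149511347956 in hexadecimal, padded to 64 bits, is 0x6671D114561E8EF4.
Split into bytes (most-significant first): 66 71 D1 14 56 1E 8E F4.
Big-endian: lowest address holds the most-significant byte.
So the memory order matches the most-significant-first order: 66 71 D1 14 56 1E 8E F4.

66 71 D1 14 56 1E 8E F4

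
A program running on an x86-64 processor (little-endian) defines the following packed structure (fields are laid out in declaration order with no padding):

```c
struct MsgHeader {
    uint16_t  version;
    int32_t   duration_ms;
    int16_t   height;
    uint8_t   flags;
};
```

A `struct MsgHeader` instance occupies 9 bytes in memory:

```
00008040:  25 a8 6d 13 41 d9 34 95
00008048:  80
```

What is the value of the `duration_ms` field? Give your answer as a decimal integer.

`duration_ms` follows `version` (2 bytes), so it starts at byte offset 2 and occupies 4 bytes.
Bytes at offsets 2..5: 6D 13 41 D9.
In little-endian order the low byte comes first in memory.
Reassemble most-significant byte first: D9 41 13 6D → 0xD941136D.
Top bit is set, so as a signed 32-bit value this is 0xD941136D − 2^32 = -650046611.

-650046611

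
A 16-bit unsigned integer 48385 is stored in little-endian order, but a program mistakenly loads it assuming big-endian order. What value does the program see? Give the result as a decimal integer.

48385 in 16-bit hexadecimal is 0xBD01.
Stored little-endian, the bytes at ascending addresses are 01 BD.
Read back as big-endian, the last byte is least significant, giving 0x01BD.
0x01BD = 445.

445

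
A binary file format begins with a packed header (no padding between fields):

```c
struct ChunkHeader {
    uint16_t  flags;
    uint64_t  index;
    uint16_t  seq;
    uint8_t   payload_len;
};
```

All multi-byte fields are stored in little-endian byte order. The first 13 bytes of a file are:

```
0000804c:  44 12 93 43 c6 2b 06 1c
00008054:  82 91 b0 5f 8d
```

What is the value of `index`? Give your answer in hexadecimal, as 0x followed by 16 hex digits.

0x91821C062BC64393

`index` follows `flags` (2 bytes), so it starts at byte offset 2 and occupies 8 bytes.
Bytes at offsets 2..9: 93 43 C6 2B 06 1C 82 91.
Little-endian: lowest address holds the least-significant byte.
Reassemble most-significant byte first: 91 82 1C 06 2B C6 43 93 → 0x91821C062BC64393.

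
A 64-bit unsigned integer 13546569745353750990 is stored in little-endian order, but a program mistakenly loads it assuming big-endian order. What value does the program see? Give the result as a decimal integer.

14860151559577534395

13546569745353750990 in 64-bit hexadecimal is 0xBBFF15691CDD39CE.
Stored little-endian, the bytes at ascending addresses are CE 39 DD 1C 69 15 FF BB.
Read back as big-endian, the last byte is least significant, giving 0xCE39DD1C6915FFBB.
0xCE39DD1C6915FFBB = 14860151559577534395.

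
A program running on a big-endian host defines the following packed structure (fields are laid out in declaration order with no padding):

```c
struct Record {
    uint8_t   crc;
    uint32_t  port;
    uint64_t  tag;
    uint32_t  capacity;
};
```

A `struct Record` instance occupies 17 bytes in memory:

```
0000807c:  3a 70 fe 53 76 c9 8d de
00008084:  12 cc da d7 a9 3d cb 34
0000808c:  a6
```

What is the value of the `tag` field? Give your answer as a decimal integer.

14523508545667389353

`tag` follows `crc` (1 B), `port` (4 B), so it starts at offset 1 + 4 = 5 and occupies 8 bytes.
Bytes at offsets 5..12: C9 8D DE 12 CC DA D7 A9.
Big-endian: lowest address holds the most-significant byte.
The bytes are already most-significant first: 0xC98DDE12CCDAD7A9.
0xC98DDE12CCDAD7A9 = 14523508545667389353.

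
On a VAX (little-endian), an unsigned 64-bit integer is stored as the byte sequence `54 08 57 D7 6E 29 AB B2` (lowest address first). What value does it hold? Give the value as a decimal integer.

12874429515804641364

Little-endian stores the least-significant byte at the lowest address.
Reassemble most-significant byte first: B2 AB 29 6E D7 57 08 54 → 0xB2AB296ED7570854.
0xB2AB296ED7570854 = 12874429515804641364.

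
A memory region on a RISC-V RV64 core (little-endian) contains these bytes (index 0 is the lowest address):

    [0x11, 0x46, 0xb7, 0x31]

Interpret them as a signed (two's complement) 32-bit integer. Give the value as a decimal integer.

834094609

Little-endian: lowest address holds the least-significant byte.
Reassemble most-significant byte first: 31 B7 46 11 → 0x31B74611.
0x31B74611 = 834094609.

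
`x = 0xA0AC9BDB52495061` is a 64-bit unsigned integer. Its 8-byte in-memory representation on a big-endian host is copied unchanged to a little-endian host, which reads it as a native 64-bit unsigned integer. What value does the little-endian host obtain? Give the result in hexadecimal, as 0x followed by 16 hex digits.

Stored big-endian, the bytes at ascending addresses are A0 AC 9B DB 52 49 50 61.
Read back as little-endian, the first byte is least significant, giving 0x61504952DB9BACA0.

0x61504952DB9BACA0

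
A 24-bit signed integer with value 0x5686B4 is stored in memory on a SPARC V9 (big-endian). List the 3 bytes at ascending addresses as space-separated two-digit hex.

56 86 B4

Split into bytes (most-significant first): 56 86 B4.
In big-endian order the high byte comes first in memory.
So the memory order matches the most-significant-first order: 56 86 B4.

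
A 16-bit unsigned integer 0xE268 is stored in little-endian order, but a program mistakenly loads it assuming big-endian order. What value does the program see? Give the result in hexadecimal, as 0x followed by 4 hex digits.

0x68E2

Stored little-endian, the bytes at ascending addresses are 68 E2.
Read back as big-endian, the last byte is least significant, giving 0x68E2.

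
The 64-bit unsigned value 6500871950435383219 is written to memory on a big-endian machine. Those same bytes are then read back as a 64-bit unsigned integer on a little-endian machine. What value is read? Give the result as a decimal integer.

6500871950435383219 in 64-bit hexadecimal is 0x5A37BC98880077B3.
Stored big-endian, the bytes at ascending addresses are 5A 37 BC 98 88 00 77 B3.
Read back as little-endian, the first byte is least significant, giving 0xB377008898BC375A.
0xB377008898BC375A = 12931805441695692634.

12931805441695692634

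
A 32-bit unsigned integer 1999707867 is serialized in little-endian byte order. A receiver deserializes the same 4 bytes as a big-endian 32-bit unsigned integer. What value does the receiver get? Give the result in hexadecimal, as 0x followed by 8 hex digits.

0xDB1E3177

1999707867 in 32-bit hexadecimal is 0x77311EDB.
Stored little-endian, the bytes at ascending addresses are DB 1E 31 77.
Read back as big-endian, the last byte is least significant, giving 0xDB1E3177.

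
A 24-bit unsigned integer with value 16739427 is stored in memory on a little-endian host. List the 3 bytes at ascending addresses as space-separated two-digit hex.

16739427 in hexadecimal, padded to 24 bits, is 0xFF6C63.
Split into bytes (most-significant first): FF 6C 63.
Little-endian stores the least-significant byte at the lowest address.
So at ascending addresses the bytes are 63 6C FF.

63 6C FF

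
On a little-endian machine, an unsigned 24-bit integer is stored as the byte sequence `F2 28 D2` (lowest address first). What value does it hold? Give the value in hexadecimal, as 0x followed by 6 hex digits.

Little-endian stores the least-significant byte at the lowest address.
Reassemble most-significant byte first: D2 28 F2 → 0xD228F2.

0xD228F2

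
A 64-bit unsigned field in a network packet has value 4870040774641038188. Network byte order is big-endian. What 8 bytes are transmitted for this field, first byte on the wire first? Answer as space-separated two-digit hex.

43 95 DC 48 2E 25 B3 6C

4870040774641038188 in hexadecimal, padded to 64 bits, is 0x4395DC482E25B36C.
Split into bytes (most-significant first): 43 95 DC 48 2E 25 B3 6C.
Big-endian stores the most-significant byte at the lowest address.
So the memory order matches the most-significant-first order: 43 95 DC 48 2E 25 B3 6C.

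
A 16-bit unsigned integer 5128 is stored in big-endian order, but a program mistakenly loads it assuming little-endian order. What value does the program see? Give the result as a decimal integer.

2068

5128 in 16-bit hexadecimal is 0x1408.
Stored big-endian, the bytes at ascending addresses are 14 08.
Read back as little-endian, the first byte is least significant, giving 0x0814.
0x0814 = 2068.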